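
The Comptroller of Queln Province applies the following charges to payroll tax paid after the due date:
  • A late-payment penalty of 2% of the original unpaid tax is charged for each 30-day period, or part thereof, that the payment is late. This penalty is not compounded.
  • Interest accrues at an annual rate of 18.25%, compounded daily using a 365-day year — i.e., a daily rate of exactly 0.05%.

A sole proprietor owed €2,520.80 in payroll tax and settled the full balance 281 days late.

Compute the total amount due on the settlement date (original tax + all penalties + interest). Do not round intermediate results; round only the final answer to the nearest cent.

€3,405.12

Penalty periods: ⌈281/30⌉ = 10; penalty = 10 × 2% × €2,520.80 = €504.16
Interest: €2,520.80 × ((1 + 0.0005)^281 − 1) = €2,520.80 × 0.15080867… = €380.1585…
Total = €2,520.80 + €504.1600 + €380.1585… = €3,405.12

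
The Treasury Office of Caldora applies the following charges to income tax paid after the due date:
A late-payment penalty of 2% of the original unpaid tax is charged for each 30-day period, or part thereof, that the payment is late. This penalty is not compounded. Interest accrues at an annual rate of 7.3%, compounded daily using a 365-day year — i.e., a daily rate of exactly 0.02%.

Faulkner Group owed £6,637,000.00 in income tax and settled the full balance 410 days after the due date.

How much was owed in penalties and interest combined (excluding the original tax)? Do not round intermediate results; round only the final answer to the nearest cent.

£2,425,471.14

Penalty periods: ⌈410/30⌉ = 14; penalty = 14 × 2% × £6,637,000.00 = £1,858,360.00
Interest: £6,637,000.00 × ((1 + 0.0002)^410 − 1) = £6,637,000.00 × 0.08544691… = £567,111.1438…
Penalties + interest = £1,858,360.0000 + £567,111.1438… = £2,425,471.14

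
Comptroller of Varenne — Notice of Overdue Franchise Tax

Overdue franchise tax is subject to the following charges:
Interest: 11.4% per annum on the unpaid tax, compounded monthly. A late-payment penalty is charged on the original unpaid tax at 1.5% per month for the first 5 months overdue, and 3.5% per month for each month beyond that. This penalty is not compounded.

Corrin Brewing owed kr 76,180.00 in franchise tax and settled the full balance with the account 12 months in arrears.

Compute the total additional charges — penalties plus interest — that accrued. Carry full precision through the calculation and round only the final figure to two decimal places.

kr 33,530.57

Penalty, months 1–5: 5 × 1.5% × kr 76,180.00 = kr 5,713.50
Penalty, months 6–12: 7 × 3.5% × kr 76,180.00 = kr 18,664.10
Interest (11.4%/yr ÷ 12 = 0.95%/month): kr 76,180.00 × ((1 + 0.0095)^12 − 1) = kr 9,152.9673…
Penalties + interest = kr 24,377.6000 + kr 9,152.9673… = kr 33,530.57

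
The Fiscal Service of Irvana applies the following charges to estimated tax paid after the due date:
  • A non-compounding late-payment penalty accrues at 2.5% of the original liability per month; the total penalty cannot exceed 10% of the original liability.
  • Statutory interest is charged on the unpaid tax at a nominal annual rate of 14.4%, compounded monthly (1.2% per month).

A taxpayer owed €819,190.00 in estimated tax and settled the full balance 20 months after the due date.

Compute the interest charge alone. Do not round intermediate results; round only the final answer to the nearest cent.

Interest: €819,190.00 × ((1 + 0.012)^20 − 1) = €819,190.00 × 0.2694344… = €220,717.9353…

€220,717.94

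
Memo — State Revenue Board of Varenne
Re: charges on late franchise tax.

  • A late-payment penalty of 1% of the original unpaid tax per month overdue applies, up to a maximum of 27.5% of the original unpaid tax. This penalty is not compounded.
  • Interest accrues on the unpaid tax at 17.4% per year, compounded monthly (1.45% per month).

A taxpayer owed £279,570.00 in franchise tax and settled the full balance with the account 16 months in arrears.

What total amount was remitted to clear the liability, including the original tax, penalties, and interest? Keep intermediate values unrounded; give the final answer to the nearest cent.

£396,715.58

Penalty: 16 × 1% × £279,570.00 = £44,731.20 (below the 27.5% cap of £76,881.75)
Interest: £279,570.00 × ((1 + 0.0145)^16 − 1) = £279,570.00 × 0.2590206… = £72,414.3777…
Total = £279,570.00 + £44,731.2000 + £72,414.3777… = £396,715.58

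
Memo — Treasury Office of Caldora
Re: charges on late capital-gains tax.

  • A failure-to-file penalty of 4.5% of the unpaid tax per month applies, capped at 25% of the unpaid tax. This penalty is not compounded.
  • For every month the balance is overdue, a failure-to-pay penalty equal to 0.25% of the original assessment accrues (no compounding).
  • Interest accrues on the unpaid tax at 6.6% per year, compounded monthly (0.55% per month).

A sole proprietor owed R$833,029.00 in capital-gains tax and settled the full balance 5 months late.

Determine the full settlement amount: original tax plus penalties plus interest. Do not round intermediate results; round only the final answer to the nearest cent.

Failure-to-file: 5 × 4.5% × R$833,029.00 = R$187,431.53… (under the 25% cap)
Failure-to-pay penalty: 5 × 0.25% × R$833,029.00 = R$10,412.86…
Interest: R$833,029.00 × ((1 + 0.0055)^5 − 1) = R$833,029.00 × 0.0278042… = R$23,161.6785…
Total = R$833,029.00 + R$197,844.3875 + R$23,161.6785… = R$1,054,035.07

R$1,054,035.07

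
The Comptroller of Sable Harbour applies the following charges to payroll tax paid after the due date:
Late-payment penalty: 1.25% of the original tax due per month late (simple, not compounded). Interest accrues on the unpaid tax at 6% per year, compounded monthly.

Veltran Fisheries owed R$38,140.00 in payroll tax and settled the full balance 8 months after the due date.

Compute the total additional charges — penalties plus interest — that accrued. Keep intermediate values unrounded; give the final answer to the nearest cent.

R$5,366.57

Late-payment penalty: 8 × 1.25% × R$38,140.00 = R$3,814.00
Interest (6%/yr ÷ 12 = 0.5%/month): R$38,140.00 × ((1 + 0.005)^8 − 1) = R$1,552.5667…
Penalties + interest = R$3,814.0000 + R$1,552.5667… = R$5,366.57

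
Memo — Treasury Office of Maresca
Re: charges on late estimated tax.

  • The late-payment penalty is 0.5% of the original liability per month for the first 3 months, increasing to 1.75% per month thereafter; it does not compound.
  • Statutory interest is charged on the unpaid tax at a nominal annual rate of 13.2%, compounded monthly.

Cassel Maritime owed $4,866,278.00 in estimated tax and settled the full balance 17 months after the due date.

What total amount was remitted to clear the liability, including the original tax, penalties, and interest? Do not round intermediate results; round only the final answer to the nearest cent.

Penalty, months 1–3: 3 × 0.5% × $4,866,278.00 = $72,994.17
Penalty, months 4–17: 14 × 1.75% × $4,866,278.00 = $1,192,238.11
Interest (13.2%/yr ÷ 12 = 1.1%/month): $4,866,278.00 × ((1 + 0.011)^17 − 1) = $994,652.3542…
Total = $4,866,278.00 + $1,265,232.2800 + $994,652.3542… = $7,126,162.63

$7,126,162.63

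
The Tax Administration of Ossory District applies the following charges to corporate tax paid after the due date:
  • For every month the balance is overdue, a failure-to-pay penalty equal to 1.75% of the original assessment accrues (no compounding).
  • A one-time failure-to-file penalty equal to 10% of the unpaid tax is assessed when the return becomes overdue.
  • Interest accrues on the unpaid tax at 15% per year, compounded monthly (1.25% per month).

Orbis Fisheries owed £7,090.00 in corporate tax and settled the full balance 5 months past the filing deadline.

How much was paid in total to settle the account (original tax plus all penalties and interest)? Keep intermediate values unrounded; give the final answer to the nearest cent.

£8,873.72

Failure-to-file penalty: 10% × £7,090.00 = £709.00
Failure-to-pay penalty: 5 × 1.75% × £7,090.00 = £620.38…
Interest: £7,090.00 × ((1 + 0.0125)^5 − 1) = £7,090.00 × 0.0640822… = £454.3425…
Total = £7,090.00 + £1,329.3750 + £454.3425… = £8,873.72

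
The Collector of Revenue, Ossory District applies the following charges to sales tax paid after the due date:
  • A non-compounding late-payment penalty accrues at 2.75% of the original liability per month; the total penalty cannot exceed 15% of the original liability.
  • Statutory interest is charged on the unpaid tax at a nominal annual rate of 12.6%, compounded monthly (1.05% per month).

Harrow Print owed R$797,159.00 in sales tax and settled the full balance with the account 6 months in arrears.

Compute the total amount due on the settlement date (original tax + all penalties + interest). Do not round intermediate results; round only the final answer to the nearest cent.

R$968,290.77

Penalty (uncapped): 6 × 2.75% × R$797,159.00 = R$131,531.24…; cap = 15% × R$797,159.00 = R$119,573.85 → penalty = R$119,573.85
Interest: R$797,159.00 × ((1 + 0.0105)^6 − 1) = R$797,159.00 × 0.0646771… = R$51,557.9209…
Total = R$797,159.00 + R$119,573.8500 + R$51,557.9209… = R$968,290.77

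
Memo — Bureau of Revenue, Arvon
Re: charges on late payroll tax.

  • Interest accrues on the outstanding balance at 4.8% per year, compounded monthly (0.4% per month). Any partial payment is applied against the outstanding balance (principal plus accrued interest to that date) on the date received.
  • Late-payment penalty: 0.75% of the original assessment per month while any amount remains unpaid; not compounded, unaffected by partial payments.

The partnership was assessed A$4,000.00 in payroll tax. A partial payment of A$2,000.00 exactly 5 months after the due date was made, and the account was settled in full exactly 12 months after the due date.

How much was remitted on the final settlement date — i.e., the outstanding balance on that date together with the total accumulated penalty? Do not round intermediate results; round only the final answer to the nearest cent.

Balance at month 5: A$4,000.0000 × (1 + 0.004)^5 = A$4,080.6426…
After A$2,000.00 payment: A$4,080.6426… − A$2,000.00 = A$2,080.6426…
Balance at month 12: A$2,080.6426… × (1 + 0.004)^7 = A$2,139.6043…
Penalty: 12 × 0.75% × A$4,000.00 = A$360.00
Final settlement = outstanding balance + penalty = A$2,139.6043… + A$360.00 = A$2,499.60

A$2,499.60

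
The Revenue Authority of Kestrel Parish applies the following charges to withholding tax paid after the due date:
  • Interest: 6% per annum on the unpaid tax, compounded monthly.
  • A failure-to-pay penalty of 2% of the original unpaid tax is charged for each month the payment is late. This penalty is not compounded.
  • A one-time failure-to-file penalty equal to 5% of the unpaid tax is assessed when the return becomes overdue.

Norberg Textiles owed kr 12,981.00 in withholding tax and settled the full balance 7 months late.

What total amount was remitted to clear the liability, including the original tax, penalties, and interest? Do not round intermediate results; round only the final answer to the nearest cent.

kr 15,908.60

Failure-to-file penalty: 5% × kr 12,981.00 = kr 649.05
Failure-to-pay penalty: 7 × 2% × kr 12,981.00 = kr 1,817.34
Interest (6%/yr ÷ 12 = 0.5%/month): kr 12,981.00 × ((1 + 0.005)^7 − 1) = kr 461.2071…
Total = kr 12,981.00 + kr 2,466.3900 + kr 461.2071… = kr 15,908.60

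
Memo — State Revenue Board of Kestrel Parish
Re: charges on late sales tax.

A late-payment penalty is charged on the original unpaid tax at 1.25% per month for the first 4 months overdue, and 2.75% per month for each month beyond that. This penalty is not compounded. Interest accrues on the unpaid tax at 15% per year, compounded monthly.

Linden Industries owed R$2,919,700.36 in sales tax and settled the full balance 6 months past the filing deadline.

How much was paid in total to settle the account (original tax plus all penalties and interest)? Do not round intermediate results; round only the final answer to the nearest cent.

R$3,452,204.60

Penalty, months 1–4: 4 × 1.25% × R$2,919,700.36 = R$145,985.02…
Penalty, months 5–6: 2 × 2.75% × R$2,919,700.36 = R$160,583.52…
Interest (15%/yr ÷ 12 = 1.25%/month): R$2,919,700.36 × ((1 + 0.0125)^6 − 1) = R$225,935.7001…
Total = R$2,919,700.36 + R$306,568.5378 + R$225,935.7001… = R$3,452,204.60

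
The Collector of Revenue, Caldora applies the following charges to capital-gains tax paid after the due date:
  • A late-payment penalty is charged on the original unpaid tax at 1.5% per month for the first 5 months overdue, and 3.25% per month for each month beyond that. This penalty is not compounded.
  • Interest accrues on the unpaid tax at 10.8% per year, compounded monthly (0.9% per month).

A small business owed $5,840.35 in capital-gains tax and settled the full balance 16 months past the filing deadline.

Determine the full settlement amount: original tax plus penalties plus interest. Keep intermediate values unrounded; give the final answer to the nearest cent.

Penalty, months 1–5: 5 × 1.5% × $5,840.35 = $438.03…
Penalty, months 6–16: 11 × 3.25% × $5,840.35 = $2,087.93…
Interest: $5,840.35 × ((1 + 0.009)^16 − 1) = $5,840.35 × 0.1541404… = $900.2341…
Total = $5,840.35 + $2,525.9514… + $900.2341… = $9,266.54

$9,266.54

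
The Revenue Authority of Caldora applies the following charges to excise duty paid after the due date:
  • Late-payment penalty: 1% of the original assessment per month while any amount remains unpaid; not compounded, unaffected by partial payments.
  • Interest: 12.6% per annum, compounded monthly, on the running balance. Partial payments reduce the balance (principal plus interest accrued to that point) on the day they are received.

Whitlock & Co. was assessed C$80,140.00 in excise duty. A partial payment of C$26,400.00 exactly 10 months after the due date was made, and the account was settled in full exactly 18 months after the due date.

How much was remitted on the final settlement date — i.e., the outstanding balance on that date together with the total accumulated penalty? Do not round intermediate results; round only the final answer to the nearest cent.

C$82,441.42

Monthly rate = 12.6% ÷ 12 = 1.05%
Balance at month 10: C$80,140.0000 × (1 + 0.0105)^10 = C$88,963.6344…
After C$26,400.00 payment: C$88,963.6344… − C$26,400.00 = C$62,563.6344…
Balance at month 18: C$62,563.6344… × (1 + 0.0105)^8 = C$68,016.2231…
Penalty: 18 × 1% × C$80,140.00 = C$14,425.20
Final settlement = outstanding balance + penalty = C$68,016.2231… + C$14,425.20 = C$82,441.42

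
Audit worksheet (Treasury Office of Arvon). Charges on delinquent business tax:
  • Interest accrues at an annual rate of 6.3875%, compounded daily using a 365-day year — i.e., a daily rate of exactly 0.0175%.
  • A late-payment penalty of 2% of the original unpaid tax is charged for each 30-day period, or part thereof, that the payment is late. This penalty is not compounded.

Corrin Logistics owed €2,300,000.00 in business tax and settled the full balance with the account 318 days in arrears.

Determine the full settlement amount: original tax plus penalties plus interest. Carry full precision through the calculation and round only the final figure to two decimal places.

Penalty periods: ⌈318/30⌉ = 11; penalty = 11 × 2% × €2,300,000.00 = €506,000.00
Interest: €2,300,000.00 × ((1 + 0.000175)^318 − 1) = €2,300,000.00 × 0.05722244… = €131,611.6164…
Total = €2,300,000.00 + €506,000.0000 + €131,611.6164… = €2,937,611.62

€2,937,611.62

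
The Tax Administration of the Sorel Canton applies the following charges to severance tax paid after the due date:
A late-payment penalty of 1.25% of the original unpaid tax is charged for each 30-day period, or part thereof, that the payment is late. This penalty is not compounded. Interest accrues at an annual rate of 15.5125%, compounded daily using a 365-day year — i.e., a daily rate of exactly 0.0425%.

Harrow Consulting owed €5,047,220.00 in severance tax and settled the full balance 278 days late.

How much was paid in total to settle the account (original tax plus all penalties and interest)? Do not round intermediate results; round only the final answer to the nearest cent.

€6,310,966.48

Penalty periods: ⌈278/30⌉ = 10; penalty = 10 × 1.25% × €5,047,220.00 = €630,902.50
Interest: €5,047,220.00 × ((1 + 0.000425)^278 − 1) = €5,047,220.00 × 0.12538466… = €632,843.9808…
Total = €5,047,220.00 + €630,902.5000 + €632,843.9808… = €6,310,966.48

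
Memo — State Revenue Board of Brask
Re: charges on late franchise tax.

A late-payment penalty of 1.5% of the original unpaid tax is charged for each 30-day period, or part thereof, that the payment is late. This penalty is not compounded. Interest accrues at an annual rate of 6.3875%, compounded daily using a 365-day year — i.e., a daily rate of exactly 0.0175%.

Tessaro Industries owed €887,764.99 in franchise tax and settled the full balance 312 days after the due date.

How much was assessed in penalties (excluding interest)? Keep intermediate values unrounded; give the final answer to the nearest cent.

Penalty periods: ⌈312/30⌉ = 11; penalty = 11 × 1.5% × €887,764.99 = €146,481.22…

€146,481.22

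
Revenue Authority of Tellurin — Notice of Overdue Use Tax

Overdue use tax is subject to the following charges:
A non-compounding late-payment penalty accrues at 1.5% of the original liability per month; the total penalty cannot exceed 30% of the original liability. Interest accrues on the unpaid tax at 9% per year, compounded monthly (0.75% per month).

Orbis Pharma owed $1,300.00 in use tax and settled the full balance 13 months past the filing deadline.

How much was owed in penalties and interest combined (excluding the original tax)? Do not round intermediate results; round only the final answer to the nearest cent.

$386.11

Penalty: 13 × 1.5% × $1,300.00 = $253.50 (below the 30% cap of $390.00)
Interest: $1,300.00 × ((1 + 0.0075)^13 − 1) = $1,300.00 × 0.1020104… = $132.6136…
Penalties + interest = $253.5000 + $132.6136… = $386.11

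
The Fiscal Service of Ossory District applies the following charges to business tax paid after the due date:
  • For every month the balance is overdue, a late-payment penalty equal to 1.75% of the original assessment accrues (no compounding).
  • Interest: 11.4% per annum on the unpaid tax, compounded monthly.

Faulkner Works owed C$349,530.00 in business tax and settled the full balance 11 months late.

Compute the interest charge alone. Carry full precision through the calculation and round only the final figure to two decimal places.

Interest (11.4%/yr ÷ 12 = 0.95%/month): C$349,530.00 × ((1 + 0.0095)^11 − 1) = C$38,311.2636…

C$38,311.26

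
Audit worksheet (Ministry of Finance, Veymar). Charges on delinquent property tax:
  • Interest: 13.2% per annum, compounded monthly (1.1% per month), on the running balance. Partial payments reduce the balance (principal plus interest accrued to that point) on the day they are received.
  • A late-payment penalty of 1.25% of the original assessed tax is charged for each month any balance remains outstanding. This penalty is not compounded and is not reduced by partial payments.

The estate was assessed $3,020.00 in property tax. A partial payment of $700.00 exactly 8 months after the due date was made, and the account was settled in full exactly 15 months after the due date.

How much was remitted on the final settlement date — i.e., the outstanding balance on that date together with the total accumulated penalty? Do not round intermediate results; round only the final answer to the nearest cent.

$3,369.10

Balance at month 8: $3,020.0000 × (1 + 0.011)^8 = $3,296.2200…
After $700.00 payment: $3,296.2200… − $700.00 = $2,596.2200…
Balance at month 15: $2,596.2200… × (1 + 0.011)^7 = $2,802.8482…
Penalty: 15 × 1.25% × $3,020.00 = $566.25
Final settlement = outstanding balance + penalty = $2,802.8482… + $566.25 = $3,369.10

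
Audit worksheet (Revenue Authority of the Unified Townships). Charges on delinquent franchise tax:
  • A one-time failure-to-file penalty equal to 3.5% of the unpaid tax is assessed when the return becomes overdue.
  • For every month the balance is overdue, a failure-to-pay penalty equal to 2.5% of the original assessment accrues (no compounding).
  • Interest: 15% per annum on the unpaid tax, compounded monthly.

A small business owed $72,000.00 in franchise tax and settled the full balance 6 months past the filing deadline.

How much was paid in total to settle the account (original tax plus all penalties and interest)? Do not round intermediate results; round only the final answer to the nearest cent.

$90,891.59

Failure-to-file penalty: 3.5% × $72,000.00 = $2,520.00
Failure-to-pay penalty: 6 × 2.5% × $72,000.00 = $10,800.00
Interest (15%/yr ÷ 12 = 1.25%/month): $72,000.00 × ((1 + 0.0125)^6 − 1) = $5,571.5890…
Total = $72,000.00 + $13,320.0000 + $5,571.5890… = $90,891.59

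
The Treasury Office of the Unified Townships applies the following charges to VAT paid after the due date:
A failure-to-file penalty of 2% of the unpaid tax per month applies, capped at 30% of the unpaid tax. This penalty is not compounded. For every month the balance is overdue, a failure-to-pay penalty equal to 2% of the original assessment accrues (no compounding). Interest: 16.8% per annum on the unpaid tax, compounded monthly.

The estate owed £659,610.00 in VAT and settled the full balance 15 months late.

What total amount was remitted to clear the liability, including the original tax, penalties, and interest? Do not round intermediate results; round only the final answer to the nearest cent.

Failure-to-file: 15 × 2% × £659,610.00 = £197,883.00, capped at 30% × £659,610.00 = £197,883.00
Failure-to-pay penalty = 2% × £659,610.00 × 15 mo = £197,883.00
Interest (16.8%/yr ÷ 12 = 1.4%/month): £659,610.00 × ((1 + 0.014)^15 − 1) = £152,952.0892…
Total = £659,610.00 + £395,766.0000 + £152,952.0892… = £1,208,328.09

£1,208,328.09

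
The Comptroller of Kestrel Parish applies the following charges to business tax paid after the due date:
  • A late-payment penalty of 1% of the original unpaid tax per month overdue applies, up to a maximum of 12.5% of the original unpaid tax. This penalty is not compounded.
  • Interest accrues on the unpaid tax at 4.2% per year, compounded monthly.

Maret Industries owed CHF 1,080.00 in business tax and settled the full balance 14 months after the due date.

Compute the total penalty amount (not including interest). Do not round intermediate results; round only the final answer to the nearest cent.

CHF 135.00

Penalty (uncapped): 14 × 1% × CHF 1,080.00 = CHF 151.20; cap = 12.5% × CHF 1,080.00 = CHF 135.00 → penalty = CHF 135.00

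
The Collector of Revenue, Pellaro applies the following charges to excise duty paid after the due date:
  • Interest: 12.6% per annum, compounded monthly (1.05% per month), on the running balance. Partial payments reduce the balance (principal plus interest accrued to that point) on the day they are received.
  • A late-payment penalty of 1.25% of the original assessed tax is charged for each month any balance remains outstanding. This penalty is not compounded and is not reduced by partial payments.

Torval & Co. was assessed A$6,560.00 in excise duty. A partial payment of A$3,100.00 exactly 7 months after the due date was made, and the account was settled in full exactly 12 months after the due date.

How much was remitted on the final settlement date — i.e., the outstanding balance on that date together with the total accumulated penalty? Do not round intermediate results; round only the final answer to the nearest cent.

Balance at month 7: A$6,560.0000 × (1 + 0.0105)^7 = A$7,057.6166…
After A$3,100.00 payment: A$7,057.6166… − A$3,100.00 = A$3,957.6166…
Balance at month 12: A$3,957.6166… × (1 + 0.0105)^5 = A$4,169.8008…
Penalty: 12 × 1.25% × A$6,560.00 = A$984.00
Final settlement = outstanding balance + penalty = A$4,169.8008… + A$984.00 = A$5,153.80

A$5,153.80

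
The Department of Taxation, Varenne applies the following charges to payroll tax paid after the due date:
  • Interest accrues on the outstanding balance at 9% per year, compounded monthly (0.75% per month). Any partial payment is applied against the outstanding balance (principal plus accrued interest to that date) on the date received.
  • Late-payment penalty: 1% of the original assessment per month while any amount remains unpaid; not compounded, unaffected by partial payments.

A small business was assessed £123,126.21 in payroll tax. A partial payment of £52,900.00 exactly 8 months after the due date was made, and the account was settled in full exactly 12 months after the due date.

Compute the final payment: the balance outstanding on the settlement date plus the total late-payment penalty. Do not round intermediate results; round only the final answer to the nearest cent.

Balance at month 8: £123,126.2100 × (1 + 0.0075)^8 = £130,710.6427…
After £52,900.00 payment: £130,710.6427… − £52,900.00 = £77,810.6427…
Balance at month 12: £77,810.6427… × (1 + 0.0075)^4 = £80,171.3546…
Penalty: 12 × 1% × £123,126.21 = £14,775.15…
Final settlement = outstanding balance + penalty = £80,171.3546… + £14,775.15… = £94,946.50

£94,946.50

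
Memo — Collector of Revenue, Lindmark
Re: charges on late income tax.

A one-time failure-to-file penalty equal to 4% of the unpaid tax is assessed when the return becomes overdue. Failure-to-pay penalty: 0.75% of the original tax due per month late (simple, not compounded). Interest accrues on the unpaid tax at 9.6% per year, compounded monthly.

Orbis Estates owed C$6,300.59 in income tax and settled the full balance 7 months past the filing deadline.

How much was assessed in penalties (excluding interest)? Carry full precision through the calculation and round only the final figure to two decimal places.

C$582.80

Failure-to-file penalty: 4% × C$6,300.59 = C$252.02…
Failure-to-pay penalty = 0.75% × C$6,300.59 × 7 mo = C$330.78…
Total penalty = C$252.02… + C$330.78… = C$582.80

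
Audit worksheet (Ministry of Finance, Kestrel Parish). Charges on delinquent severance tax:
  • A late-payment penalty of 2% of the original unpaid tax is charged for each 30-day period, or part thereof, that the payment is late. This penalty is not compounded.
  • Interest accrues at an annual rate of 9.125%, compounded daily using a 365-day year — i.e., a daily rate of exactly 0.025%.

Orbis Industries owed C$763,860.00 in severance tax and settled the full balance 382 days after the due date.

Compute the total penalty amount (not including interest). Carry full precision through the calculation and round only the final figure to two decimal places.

Penalty periods: ⌈382/30⌉ = 13; penalty = 13 × 2% × C$763,860.00 = C$198,603.60

C$198,603.60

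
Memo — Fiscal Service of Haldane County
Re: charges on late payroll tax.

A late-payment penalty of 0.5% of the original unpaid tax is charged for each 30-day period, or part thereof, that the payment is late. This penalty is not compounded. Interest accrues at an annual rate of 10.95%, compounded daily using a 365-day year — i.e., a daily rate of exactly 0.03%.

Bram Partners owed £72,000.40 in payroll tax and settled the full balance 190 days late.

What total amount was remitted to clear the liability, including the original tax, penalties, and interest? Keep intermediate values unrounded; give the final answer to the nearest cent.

Penalty periods: ⌈190/30⌉ = 7; penalty = 7 × 0.5% × £72,000.40 = £2,520.01…
Interest: £72,000.40 × ((1 + 0.0003)^190 − 1) = £72,000.40 × 0.05864676… = £4,222.5902…
Total = £72,000.40 + £2,520.0140 + £4,222.5902… = £78,743.00

£78,743.00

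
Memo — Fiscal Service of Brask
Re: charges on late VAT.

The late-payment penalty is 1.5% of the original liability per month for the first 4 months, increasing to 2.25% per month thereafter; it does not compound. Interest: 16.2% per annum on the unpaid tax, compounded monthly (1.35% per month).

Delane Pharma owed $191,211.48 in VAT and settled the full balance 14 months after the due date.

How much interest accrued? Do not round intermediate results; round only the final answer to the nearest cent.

Interest: $191,211.48 × ((1 + 0.0135)^14 − 1) = $191,211.48 × 0.2065145… = $39,487.9415…

$39,487.94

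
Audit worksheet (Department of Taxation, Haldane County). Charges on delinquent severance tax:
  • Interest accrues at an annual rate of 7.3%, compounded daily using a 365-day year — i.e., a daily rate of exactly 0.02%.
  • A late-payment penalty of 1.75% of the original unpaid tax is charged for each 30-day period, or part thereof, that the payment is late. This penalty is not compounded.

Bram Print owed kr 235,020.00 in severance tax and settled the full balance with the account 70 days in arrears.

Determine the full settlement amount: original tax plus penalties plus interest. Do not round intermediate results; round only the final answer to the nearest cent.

Penalty periods: ⌈70/30⌉ = 3; penalty = 3 × 1.75% × kr 235,020.00 = kr 12,338.55
Interest: kr 235,020.00 × ((1 + 0.0002)^70 − 1) = kr 235,020.00 × 0.01409704… = kr 3,313.0862…
Total = kr 235,020.00 + kr 12,338.5500 + kr 3,313.0862… = kr 250,671.64

kr 250,671.64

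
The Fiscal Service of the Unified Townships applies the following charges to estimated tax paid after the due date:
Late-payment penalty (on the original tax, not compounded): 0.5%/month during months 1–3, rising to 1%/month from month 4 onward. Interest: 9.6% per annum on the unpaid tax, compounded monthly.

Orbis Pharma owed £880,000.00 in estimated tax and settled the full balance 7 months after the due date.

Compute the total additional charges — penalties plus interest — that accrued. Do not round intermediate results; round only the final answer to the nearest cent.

£98,878.62

Penalty, months 1–3: 3 × 0.5% × £880,000.00 = £13,200.00
Penalty, months 4–7: 4 × 1% × £880,000.00 = £35,200.00
Interest (9.6%/yr ÷ 12 = 0.8%/month): £880,000.00 × ((1 + 0.008)^7 − 1) = £50,478.6164…
Penalties + interest = £48,400.0000 + £50,478.6164… = £98,878.62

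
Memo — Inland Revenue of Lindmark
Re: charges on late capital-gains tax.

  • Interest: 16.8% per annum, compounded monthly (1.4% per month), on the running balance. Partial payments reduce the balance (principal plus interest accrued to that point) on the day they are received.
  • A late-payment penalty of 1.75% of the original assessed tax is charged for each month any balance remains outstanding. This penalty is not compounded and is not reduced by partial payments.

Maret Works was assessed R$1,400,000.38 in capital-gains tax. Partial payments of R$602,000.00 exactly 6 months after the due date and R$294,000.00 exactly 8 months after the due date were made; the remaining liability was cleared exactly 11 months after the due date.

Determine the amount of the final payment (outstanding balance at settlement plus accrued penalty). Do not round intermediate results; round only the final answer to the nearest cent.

R$948,986.25

Balance at month 6: R$1,400,000.3800 × (1 + 0.014)^6 = R$1,521,794.0563…
After R$602,000.00 payment: R$1,521,794.0563… − R$602,000.00 = R$919,794.0563…
Balance at month 8: R$919,794.0563… × (1 + 0.014)^2 = R$945,728.5695…
After R$294,000.00 payment: R$945,728.5695… − R$294,000.00 = R$651,728.5695…
Balance at month 11: R$651,728.5695… × (1 + 0.014)^3 = R$679,486.1742…
Penalty: 11 × 1.75% × R$1,400,000.38 = R$269,500.07…
Final settlement = outstanding balance + penalty = R$679,486.1742… + R$269,500.07… = R$948,986.25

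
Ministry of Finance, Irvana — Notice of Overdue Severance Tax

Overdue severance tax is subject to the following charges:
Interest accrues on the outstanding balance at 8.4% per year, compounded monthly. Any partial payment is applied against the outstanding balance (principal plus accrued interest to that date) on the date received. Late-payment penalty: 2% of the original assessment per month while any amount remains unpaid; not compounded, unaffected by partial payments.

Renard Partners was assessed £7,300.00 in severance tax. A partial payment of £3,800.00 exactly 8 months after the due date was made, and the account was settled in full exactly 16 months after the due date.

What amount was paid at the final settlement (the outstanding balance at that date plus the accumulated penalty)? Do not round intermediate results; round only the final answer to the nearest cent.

Monthly rate = 8.4% ÷ 12 = 0.7%
Balance at month 8: £7,300.0000 × (1 + 0.007)^8 = £7,718.9571…
After £3,800.00 payment: £7,718.9571… − £3,800.00 = £3,918.9571…
Balance at month 16: £3,918.9571… × (1 + 0.007)^8 = £4,143.8714…
Penalty: 16 × 2% × £7,300.00 = £2,336.00
Final settlement = outstanding balance + penalty = £4,143.8714… + £2,336.00 = £6,479.87

£6,479.87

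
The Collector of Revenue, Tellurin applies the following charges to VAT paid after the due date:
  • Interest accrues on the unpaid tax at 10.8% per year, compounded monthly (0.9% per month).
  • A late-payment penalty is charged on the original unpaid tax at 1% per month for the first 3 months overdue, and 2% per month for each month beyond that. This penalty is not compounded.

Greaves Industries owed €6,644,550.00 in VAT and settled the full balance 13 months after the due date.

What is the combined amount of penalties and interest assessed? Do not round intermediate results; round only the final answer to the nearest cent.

€2,349,056.15

Penalty, months 1–3: 3 × 1% × €6,644,550.00 = €199,336.50
Penalty, months 4–13: 10 × 2% × €6,644,550.00 = €1,328,910.00
Interest: €6,644,550.00 × ((1 + 0.009)^13 − 1) = €6,644,550.00 × 0.1235313… = €820,809.6471…
Penalties + interest = €1,528,246.5000 + €820,809.6471… = €2,349,056.15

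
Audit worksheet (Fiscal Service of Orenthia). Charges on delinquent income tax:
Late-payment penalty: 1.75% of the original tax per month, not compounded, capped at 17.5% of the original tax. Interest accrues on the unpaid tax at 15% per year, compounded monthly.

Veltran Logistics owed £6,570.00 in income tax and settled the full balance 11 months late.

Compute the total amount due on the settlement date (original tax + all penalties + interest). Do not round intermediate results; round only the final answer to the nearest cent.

£8,681.76

Penalty (uncapped): 11 × 1.75% × £6,570.00 = £1,264.73…; cap = 17.5% × £6,570.00 = £1,149.75 → penalty = £1,149.75
Interest (15%/yr ÷ 12 = 1.25%/month): £6,570.00 × ((1 + 0.0125)^11 − 1) = £962.0071…
Total = £6,570.00 + £1,149.7500 + £962.0071… = £8,681.76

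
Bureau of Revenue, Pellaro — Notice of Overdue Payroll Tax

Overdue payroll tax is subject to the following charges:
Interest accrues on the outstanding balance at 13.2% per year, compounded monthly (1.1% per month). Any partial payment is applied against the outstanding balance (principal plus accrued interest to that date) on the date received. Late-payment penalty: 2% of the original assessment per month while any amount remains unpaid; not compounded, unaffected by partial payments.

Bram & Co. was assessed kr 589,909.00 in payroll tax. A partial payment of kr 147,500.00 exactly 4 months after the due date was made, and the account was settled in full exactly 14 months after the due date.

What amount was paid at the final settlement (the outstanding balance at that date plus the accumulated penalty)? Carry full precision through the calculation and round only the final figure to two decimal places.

Balance at month 4: kr 589,909.0000 × (1 + 0.011)^4 = kr 616,296.4192…
After kr 147,500.00 payment: kr 616,296.4192… − kr 147,500.00 = kr 468,796.4192…
Balance at month 14: kr 468,796.4192… × (1 + 0.011)^10 = kr 522,992.9586…
Penalty: 14 × 2% × kr 589,909.00 = kr 165,174.52
Final settlement = outstanding balance + penalty = kr 522,992.9586… + kr 165,174.52 = kr 688,167.48

kr 688,167.48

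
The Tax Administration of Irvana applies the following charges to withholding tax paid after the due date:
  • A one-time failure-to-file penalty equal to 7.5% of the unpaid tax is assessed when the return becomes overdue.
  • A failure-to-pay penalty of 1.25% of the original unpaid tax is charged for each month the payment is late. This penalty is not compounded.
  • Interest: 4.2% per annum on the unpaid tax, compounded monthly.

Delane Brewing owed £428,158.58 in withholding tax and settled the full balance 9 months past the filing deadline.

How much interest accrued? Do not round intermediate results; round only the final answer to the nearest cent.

£13,677.36

Interest (4.2%/yr ÷ 12 = 0.35%/month): £428,158.58 × ((1 + 0.0035)^9 − 1) = £13,677.3633…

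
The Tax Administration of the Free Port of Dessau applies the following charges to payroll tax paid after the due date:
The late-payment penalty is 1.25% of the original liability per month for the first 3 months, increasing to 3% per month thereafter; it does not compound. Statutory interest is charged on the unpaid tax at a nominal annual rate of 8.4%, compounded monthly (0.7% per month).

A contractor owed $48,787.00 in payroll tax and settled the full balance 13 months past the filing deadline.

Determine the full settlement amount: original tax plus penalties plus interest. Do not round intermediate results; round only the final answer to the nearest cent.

Penalty, months 1–3: 3 × 1.25% × $48,787.00 = $1,829.51…
Penalty, months 4–13: 10 × 3% × $48,787.00 = $14,636.10
Interest: $48,787.00 × ((1 + 0.007)^13 − 1) = $48,787.00 × 0.0949218… = $4,630.9516…
Total = $48,787.00 + $16,465.6125 + $4,630.9516… = $69,883.56

$69,883.56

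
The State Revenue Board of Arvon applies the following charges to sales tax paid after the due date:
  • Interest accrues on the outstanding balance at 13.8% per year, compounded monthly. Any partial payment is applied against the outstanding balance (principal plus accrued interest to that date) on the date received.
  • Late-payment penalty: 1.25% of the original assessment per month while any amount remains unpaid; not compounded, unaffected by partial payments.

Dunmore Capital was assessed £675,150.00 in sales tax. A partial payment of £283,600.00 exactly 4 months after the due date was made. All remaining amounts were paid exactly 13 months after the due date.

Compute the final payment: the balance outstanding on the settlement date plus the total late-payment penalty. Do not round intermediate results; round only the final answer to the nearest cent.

£578,723.92

Monthly rate = 13.8% ÷ 12 = 1.15%
Balance at month 4: £675,150.0000 × (1 + 0.0115)^4 = £706,746.7506…
After £283,600.00 payment: £706,746.7506… − £283,600.00 = £423,146.7506…
Balance at month 13: £423,146.7506… × (1 + 0.0115)^9 = £469,012.0428…
Penalty: 13 × 1.25% × £675,150.00 = £109,711.88…
Final settlement = outstanding balance + penalty = £469,012.0428… + £109,711.88… = £578,723.92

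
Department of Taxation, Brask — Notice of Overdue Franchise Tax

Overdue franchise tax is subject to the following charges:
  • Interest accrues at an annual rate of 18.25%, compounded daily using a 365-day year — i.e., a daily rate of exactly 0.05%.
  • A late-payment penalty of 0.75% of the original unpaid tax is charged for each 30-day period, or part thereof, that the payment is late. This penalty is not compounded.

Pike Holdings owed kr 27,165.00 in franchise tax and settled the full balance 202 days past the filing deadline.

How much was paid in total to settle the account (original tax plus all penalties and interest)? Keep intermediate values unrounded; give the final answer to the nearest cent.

Penalty periods: ⌈202/30⌉ = 7; penalty = 7 × 0.75% × kr 27,165.00 = kr 1,426.16…
Interest: kr 27,165.00 × ((1 + 0.0005)^202 − 1) = kr 27,165.00 × 0.10624872… = kr 2,886.2464…
Total = kr 27,165.00 + kr 1,426.1625 + kr 2,886.2464… = kr 31,477.41

kr 31,477.41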